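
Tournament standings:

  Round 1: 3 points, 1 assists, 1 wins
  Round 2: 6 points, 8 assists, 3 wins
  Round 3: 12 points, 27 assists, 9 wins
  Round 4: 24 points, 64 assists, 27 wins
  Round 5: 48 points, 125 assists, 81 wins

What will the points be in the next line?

For the points, ×2 each step: 3, 6, 12, 24, 48 → 96.

96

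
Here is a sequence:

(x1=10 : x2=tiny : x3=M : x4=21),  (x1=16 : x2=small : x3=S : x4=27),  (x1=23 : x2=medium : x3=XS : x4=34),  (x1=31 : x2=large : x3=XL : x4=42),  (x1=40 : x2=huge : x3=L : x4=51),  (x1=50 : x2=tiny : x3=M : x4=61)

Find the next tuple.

X1 goes 10, 16, 23, 31, 40, 50 → 61 (differences are 6, 7, 8, … (increasing by 1 each time)).
For the x2, repeats tiny → small → medium → large → huge: tiny, small, medium, large, huge, tiny → small.
X3: repeats M → S → XS → XL → L, so M, S, XS, XL, L, M → S.
X4 — differences are 6, 7, 8, … (increasing by 1 each time): 21, 27, 34, 42, 51, 61 → 72.
Putting it together: (x1=61 : x2=small : x3=S : x4=72).

(x1=61 : x2=small : x3=S : x4=72)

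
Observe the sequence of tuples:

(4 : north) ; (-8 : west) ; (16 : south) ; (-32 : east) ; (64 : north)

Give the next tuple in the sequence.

(-128 : west)

First entry: ×(-2) each step, so 4, -8, 16, -32, 64 → -128.
Direction: repeats north → west → south → east; north, west, south, east, north → west.
So the next tuple is (-128 : west).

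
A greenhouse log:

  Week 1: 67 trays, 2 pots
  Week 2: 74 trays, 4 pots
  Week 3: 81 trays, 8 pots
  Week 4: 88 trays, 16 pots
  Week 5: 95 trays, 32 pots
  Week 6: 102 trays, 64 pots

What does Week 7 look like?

109 trays, 128 pots

Trays: 67, 74, 81, 88, 95, 102 → 109 (+7 each step).
Pots: ×2 each step; 2, 4, 8, 16, 32, 64 → 128.
Combining the parts gives 109 trays, 128 pots.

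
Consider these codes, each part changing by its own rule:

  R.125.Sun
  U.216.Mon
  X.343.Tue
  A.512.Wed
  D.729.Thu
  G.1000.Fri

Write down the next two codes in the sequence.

For the letter, letters move forward 3 places in the alphabet, wrapping Z→A: R, U, X, A, D, G → J → M.
Second component: perfect cubes: 5³, 6³, 7³, …, so 125, 216, 343, 512, 729, 1000 → 1331 → 1728.
Day: runs through the weekdays Mon→Sun; Sun, Mon, Tue, Wed, Thu, Fri → Sat → Sun.
Putting the parts together: J.1331.Sat and then M.1728.Sun.

J.1331.Sat, M.1728.Sun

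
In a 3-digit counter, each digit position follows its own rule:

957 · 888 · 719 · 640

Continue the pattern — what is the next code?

571

For the first digit, −1 each step, mod 10: 9, 8, 7, 6 → 5.
Second digit: +3 each step, mod 10, so 5, 8, 1, 4 → 7.
For the third digit, +1 each step, mod 10: 7, 8, 9, 0 → 1.
Combining the parts gives 571.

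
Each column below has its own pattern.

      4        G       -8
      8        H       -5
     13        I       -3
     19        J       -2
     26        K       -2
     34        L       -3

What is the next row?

43  M  -5

First component goes 4, 8, 13, 19, 26, 34 → 43 (differences are 4, 5, 6, … (increasing by 1 each time)).
Letter: letters move forward 1 place in the alphabet, so G, H, I, J, K, L → M.
Third component — differences are 3, 2, 1, … (decreasing by 1 each time): -8, -5, -3, -2, -2, -3 → -5.
So the next row is 43  M  -5.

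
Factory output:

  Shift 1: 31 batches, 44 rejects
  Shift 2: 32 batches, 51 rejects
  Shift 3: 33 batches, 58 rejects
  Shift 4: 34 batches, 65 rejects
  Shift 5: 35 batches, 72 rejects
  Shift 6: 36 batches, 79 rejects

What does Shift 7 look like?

37 batches, 86 rejects

Batches: 31, 32, 33, 34, 35, 36 → 37 (+1 each step).
Rejects: +7 each step, so 44, 51, 58, 65, 72, 79 → 86.
So the next line is 37 batches, 86 rejects.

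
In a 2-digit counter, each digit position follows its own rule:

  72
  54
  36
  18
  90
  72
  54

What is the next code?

36

First digit: −2 each step, mod 10; 7, 5, 3, 1, 9, 7, 5 → 3.
Second digit: +2 each step, mod 10, so 2, 4, 6, 8, 0, 2, 4 → 6.
So the next code is 36.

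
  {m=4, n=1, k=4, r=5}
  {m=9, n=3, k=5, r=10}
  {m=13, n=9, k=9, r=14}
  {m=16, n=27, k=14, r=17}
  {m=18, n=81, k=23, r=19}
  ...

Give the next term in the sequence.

{m=19, n=243, k=37, r=20}

M: differences are 5, 4, 3, … (decreasing by 1 each time); 4, 9, 13, 16, 18 → 19.
N: ×3 each step; 1, 3, 9, 27, 81 → 243.
K goes 4, 5, 9, 14, 23 → 37 (each term is the sum of the two before it).
R goes 5, 10, 14, 17, 19 → 20 (always 1 more than the m).
So the next term is {m=19, n=243, k=37, r=20}.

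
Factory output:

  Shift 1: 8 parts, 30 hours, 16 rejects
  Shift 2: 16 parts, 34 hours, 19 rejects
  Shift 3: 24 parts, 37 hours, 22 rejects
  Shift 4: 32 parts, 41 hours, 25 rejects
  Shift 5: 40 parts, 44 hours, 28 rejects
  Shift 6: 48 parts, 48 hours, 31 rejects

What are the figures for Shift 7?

56 parts, 51 hours, 34 rejects

Parts goes 8, 16, 24, 32, 40, 48 → 56 (+8 each step).
Hours: alternating steps +4, +3, +4, +3, …, so 30, 34, 37, 41, 44, 48 → 51.
Rejects: 16, 19, 22, 25, 28, 31 → 34 (+3 each step).
Putting it together: 56 parts, 51 hours, 34 rejects.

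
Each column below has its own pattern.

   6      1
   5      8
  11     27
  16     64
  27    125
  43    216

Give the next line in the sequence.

First component — each term is the sum of the two before it: 6, 5, 11, 16, 27, 43 → 70.
Second component: perfect cubes: 1³, 2³, 3³, …, so 1, 8, 27, 64, 125, 216 → 343.
Putting it together: 70  343.

70  343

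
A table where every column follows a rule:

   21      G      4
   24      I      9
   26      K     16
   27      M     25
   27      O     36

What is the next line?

For the first component, differences are 3, 2, 1, … (decreasing by 1 each time): 21, 24, 26, 27, 27 → 26.
Letter: letters move forward 2 places in the alphabet; G, I, K, M, O → Q.
Third component: 4, 9, 16, 25, 36 → 49 (perfect squares: 2², 3², 4², …).
Putting it together: 26  Q  49.

26  Q  49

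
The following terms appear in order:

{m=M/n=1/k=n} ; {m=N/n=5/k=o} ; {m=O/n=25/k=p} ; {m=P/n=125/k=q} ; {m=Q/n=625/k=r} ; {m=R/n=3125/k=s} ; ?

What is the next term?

{m=S/n=15625/k=t}

For the m, letters move forward 1 place in the alphabet: M, N, O, P, Q, R → S.
N: ×5 each step, so 1, 5, 25, 125, 625, 3125 → 15625.
For the k, letters move forward 1 place in the alphabet: n, o, p, q, r, s → t.
Putting it together: {m=S/n=15625/k=t}.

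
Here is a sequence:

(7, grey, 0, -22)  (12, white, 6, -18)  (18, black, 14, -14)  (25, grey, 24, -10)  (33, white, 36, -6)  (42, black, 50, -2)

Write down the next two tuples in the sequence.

(52, grey, 66, 2), (63, white, 84, 6)

First component: differences are 5, 6, 7, … (increasing by 1 each time), so 7, 12, 18, 25, 33, 42 → 52 → 63.
Shade goes grey, white, black, grey, white, black → grey → white (repeats grey → white → black).
Third component goes 0, 6, 14, 24, 36, 50 → 66 → 84 (differences are 6, 8, 10, … (increasing by 2 each time)).
For the fourth component, +4 each step: -22, -18, -14, -10, -6, -2 → 2 → 6.
Putting the parts together: (52, grey, 66, 2) and then (63, white, 84, 6).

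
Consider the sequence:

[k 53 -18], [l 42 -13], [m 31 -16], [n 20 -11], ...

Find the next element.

Letter: letters move forward 1 place in the alphabet, so k, l, m, n → o.
For the second entry, −11 each step: 53, 42, 31, 20 → 9.
Third entry: alternating steps +5, −3, +5, −3, …, so -18, -13, -16, -11 → -14.
So the next element is [o 9 -14].

[o 9 -14]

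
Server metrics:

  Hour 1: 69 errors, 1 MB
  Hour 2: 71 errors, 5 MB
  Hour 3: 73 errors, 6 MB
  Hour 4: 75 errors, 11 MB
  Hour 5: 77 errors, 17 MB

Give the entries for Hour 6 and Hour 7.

79 errors, 28 MB; 81 errors, 45 MB

Errors — +2 each step: 69, 71, 73, 75, 77 → 79 → 81.
For the MB, each term is the sum of the two before it: 1, 5, 6, 11, 17 → 28 → 45.
Putting the parts together: 79 errors, 28 MB and then 81 errors, 45 MB.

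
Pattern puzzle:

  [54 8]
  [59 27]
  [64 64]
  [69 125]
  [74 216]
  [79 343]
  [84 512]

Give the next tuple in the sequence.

[89 729]

First part: +5 each step, so 54, 59, 64, 69, 74, 79, 84 → 89.
Second part goes 8, 27, 64, 125, 216, 343, 512 → 729 (perfect cubes: 2³, 3³, 4³, …).
So the next tuple is [89 729].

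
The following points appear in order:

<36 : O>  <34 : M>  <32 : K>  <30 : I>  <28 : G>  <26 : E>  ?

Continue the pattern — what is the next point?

<24 : C>

First coordinate: −2 each step; 36, 34, 32, 30, 28, 26 → 24.
Letter — letters move back 2 places in the alphabet: O, M, K, I, G, E → C.
So the next point is <24 : C>.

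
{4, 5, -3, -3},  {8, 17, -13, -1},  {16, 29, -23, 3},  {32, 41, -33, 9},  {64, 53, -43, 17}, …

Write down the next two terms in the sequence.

{128, 65, -53, 27}, {256, 77, -63, 39}

First entry: ×2 each step; 4, 8, 16, 32, 64 → 128 → 256.
Second entry goes 5, 17, 29, 41, 53 → 65 → 77 (+12 each step).
For the third entry, −10 each step: -3, -13, -23, -33, -43 → -53 → -63.
Fourth entry goes -3, -1, 3, 9, 17 → 27 → 39 (differences are 2, 4, 6, … (increasing by 2 each time)).
So the next two terms are {128, 65, -53, 27} and {256, 77, -63, 39}.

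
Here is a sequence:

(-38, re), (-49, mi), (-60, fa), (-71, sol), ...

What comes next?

(-82, la)

First value: −11 each step; -38, -49, -60, -71 → -82.
Note goes re, mi, fa, sol → la (runs through the solfège scale do→ti).
Combining the parts gives (-82, la).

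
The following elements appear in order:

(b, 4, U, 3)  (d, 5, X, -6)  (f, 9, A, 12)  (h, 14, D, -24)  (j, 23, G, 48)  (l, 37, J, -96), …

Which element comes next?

(n, 60, M, 192)

First letter: letters move forward 2 places in the alphabet, so b, d, f, h, j, l → n.
Second entry — each term is the sum of the two before it: 4, 5, 9, 14, 23, 37 → 60.
Second letter — letters move forward 3 places in the alphabet, wrapping Z→A: U, X, A, D, G, J → M.
Fourth entry: ×(-2) each step, so 3, -6, 12, -24, 48, -96 → 192.
Putting it together: (n, 60, M, 192).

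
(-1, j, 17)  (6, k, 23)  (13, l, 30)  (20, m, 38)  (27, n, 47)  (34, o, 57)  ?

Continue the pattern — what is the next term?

First value: +7 each step; -1, 6, 13, 20, 27, 34 → 41.
For the letter, letters move forward 1 place in the alphabet: j, k, l, m, n, o → p.
Third value: 17, 23, 30, 38, 47, 57 → 68 (differences are 6, 7, 8, … (increasing by 1 each time)).
Putting it together: (41, p, 68).

(41, p, 68)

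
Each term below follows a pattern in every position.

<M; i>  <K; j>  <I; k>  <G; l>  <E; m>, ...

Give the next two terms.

<C; n>, <A; o>

First letter — letters move back 2 places in the alphabet: M, K, I, G, E → C → A.
Second letter: letters move forward 1 place in the alphabet; i, j, k, l, m → n → o.
Putting the parts together: <C; n> and then <A; o>.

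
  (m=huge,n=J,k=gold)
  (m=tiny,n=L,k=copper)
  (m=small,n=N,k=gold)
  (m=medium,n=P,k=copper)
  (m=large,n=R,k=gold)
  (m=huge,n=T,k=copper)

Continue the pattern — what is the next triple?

(m=tiny,n=V,k=gold)

M: repeats huge → tiny → small → medium → large, so huge, tiny, small, medium, large, huge → tiny.
N goes J, L, N, P, R, T → V (letters move forward 2 places in the alphabet).
K: alternates gold ↔ copper; gold, copper, gold, copper, gold, copper → gold.
So the next triple is (m=tiny,n=V,k=gold).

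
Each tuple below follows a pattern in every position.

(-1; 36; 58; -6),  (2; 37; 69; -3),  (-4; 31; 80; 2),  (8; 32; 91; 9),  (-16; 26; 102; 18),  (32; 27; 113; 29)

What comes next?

For the first component, ×(-2) each step: -1, 2, -4, 8, -16, 32 → -64.
For the second component, alternating steps +1, −6, +1, −6, …: 36, 37, 31, 32, 26, 27 → 21.
Third component: 58, 69, 80, 91, 102, 113 → 124 (+11 each step).
Fourth component: differences are 3, 5, 7, … (increasing by 2 each time), so -6, -3, 2, 9, 18, 29 → 42.
Putting it together: (-64; 21; 124; 42).

(-64; 21; 124; 42)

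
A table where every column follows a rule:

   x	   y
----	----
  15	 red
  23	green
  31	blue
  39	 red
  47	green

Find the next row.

Column x: +8 each step; 15, 23, 31, 39, 47 → 55.
Column y — repeats red → green → blue: red, green, blue, red, green → blue.
So the next row is 55  blue.

55  blue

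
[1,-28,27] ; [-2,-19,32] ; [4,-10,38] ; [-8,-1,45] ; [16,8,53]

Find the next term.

[-32,17,62]

First slot: ×(-2) each step; 1, -2, 4, -8, 16 → -32.
Second slot goes -28, -19, -10, -1, 8 → 17 (+9 each step).
Third slot: 27, 32, 38, 45, 53 → 62 (differences are 5, 6, 7, … (increasing by 1 each time)).
Putting it together: [-32,17,62].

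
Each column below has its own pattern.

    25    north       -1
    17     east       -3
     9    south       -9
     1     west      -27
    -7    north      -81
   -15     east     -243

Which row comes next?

First component goes 25, 17, 9, 1, -7, -15 → -23 (−8 each step).
For the direction, repeats north → east → south → west: north, east, south, west, north, east → south.
Third component: ×3 each step; -1, -3, -9, -27, -81, -243 → -729.
Combining the parts gives -23  south  -729.

-23  south  -729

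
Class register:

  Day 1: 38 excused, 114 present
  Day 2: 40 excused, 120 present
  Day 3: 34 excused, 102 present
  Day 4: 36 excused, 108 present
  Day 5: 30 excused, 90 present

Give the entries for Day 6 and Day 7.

For the excused, alternating steps +2, −6, +2, −6, …: 38, 40, 34, 36, 30 → 32 → 26.
Present goes 114, 120, 102, 108, 90 → 96 → 78 (always 3 × the excused).
Putting the parts together: 32 excused, 96 present and then 26 excused, 78 present.

32 excused, 96 present; 26 excused, 78 present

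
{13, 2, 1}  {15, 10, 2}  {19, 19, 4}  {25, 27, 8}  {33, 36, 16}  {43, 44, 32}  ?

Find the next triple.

First slot: 13, 15, 19, 25, 33, 43 → 55 (differences are 2, 4, 6, … (increasing by 2 each time)).
Second slot goes 2, 10, 19, 27, 36, 44 → 53 (alternating steps +8, +9, +8, +9, …).
Third slot: ×2 each step, so 1, 2, 4, 8, 16, 32 → 64.
So the next triple is {55, 53, 64}.

{55, 53, 64}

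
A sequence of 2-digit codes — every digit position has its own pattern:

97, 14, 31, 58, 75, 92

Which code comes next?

19

For the first digit, +2 each step, mod 10: 9, 1, 3, 5, 7, 9 → 1.
Second digit goes 7, 4, 1, 8, 5, 2 → 9 (−3 each step, mod 10).
Putting it together: 19.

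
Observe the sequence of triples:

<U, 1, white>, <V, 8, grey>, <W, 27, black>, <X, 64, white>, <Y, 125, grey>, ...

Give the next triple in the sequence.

<Z, 216, black>

Letter: U, V, W, X, Y → Z (letters move forward 1 place in the alphabet).
Second coordinate — perfect cubes: 1³, 2³, 3³, …: 1, 8, 27, 64, 125 → 216.
Shade: repeats white → grey → black; white, grey, black, white, grey → black.
Putting it together: <Z, 216, black>.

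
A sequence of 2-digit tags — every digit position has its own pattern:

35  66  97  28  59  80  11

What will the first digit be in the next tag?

4

First digit: +3 each step, mod 10; 3, 6, 9, 2, 5, 8, 1 → 4.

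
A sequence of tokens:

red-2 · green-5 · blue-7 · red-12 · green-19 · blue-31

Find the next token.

For the colour, repeats red → green → blue: red, green, blue, red, green, blue → red.
Second component — each term is the sum of the two before it: 2, 5, 7, 12, 19, 31 → 50.
Combining the parts gives red-50.

red-50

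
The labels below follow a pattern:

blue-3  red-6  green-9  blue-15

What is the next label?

red-24

Colour: blue, red, green, blue → red (repeats blue → red → green).
Second component goes 3, 6, 9, 15 → 24 (each term is the sum of the two before it).
Combining the parts gives red-24.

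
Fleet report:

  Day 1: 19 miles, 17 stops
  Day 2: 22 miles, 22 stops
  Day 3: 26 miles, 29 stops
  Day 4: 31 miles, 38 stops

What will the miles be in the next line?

Miles: differences are 3, 4, 5, … (increasing by 1 each time); 19, 22, 26, 31 → 37.
Stops — differences are 5, 7, 9, … (increasing by 2 each time): 17, 22, 29, 38 → 49.

37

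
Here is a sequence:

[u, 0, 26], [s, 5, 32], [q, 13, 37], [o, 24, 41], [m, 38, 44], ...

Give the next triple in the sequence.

[k, 55, 46]

Letter goes u, s, q, o, m → k (letters move back 2 places in the alphabet).
Second slot — differences are 5, 8, 11, … (increasing by 3 each time): 0, 5, 13, 24, 38 → 55.
For the third slot, differences are 6, 5, 4, … (decreasing by 1 each time): 26, 32, 37, 41, 44 → 46.
Combining the parts gives [k, 55, 46].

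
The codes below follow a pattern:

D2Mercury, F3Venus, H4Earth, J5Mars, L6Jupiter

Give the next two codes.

N7Saturn then P8Uranus

For the letter, letters move forward 2 places in the alphabet: D, F, H, J, L → N → P.
Second component goes 2, 3, 4, 5, 6 → 7 → 8 (+1 each step).
Planet: runs through the planets Mercury→Neptune; Mercury, Venus, Earth, Mars, Jupiter → Saturn → Uranus.
So the next two codes are N7Saturn and P8Uranus.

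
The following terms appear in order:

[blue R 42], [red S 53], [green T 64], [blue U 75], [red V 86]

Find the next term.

[green W 97]

Colour: blue, red, green, blue, red → green (repeats blue → red → green).
For the letter, letters move forward 1 place in the alphabet: R, S, T, U, V → W.
Third coordinate goes 42, 53, 64, 75, 86 → 97 (+11 each step).
So the next term is [green W 97].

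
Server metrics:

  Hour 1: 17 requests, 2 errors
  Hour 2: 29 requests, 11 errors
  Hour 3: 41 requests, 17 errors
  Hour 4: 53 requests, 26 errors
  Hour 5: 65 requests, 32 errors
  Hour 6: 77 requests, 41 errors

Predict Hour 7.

89 requests, 47 errors

For the requests, +12 each step: 17, 29, 41, 53, 65, 77 → 89.
Errors: alternating steps +9, +6, +9, +6, …; 2, 11, 17, 26, 32, 41 → 47.
Putting it together: 89 requests, 47 errors.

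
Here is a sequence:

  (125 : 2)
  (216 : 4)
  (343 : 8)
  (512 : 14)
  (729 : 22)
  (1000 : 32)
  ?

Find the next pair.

(1331 : 44)

First coordinate — perfect cubes: 5³, 6³, 7³, …: 125, 216, 343, 512, 729, 1000 → 1331.
Second coordinate — differences are 2, 4, 6, … (increasing by 2 each time): 2, 4, 8, 14, 22, 32 → 44.
Putting it together: (1331 : 44).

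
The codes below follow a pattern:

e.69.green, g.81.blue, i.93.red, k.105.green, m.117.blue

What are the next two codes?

o.129.red then q.141.green

Letter — letters move forward 2 places in the alphabet: e, g, i, k, m → o → q.
Second component — +12 each step: 69, 81, 93, 105, 117 → 129 → 141.
Colour: repeats green → blue → red; green, blue, red, green, blue → red → green.
So the next two codes are o.129.red and q.141.green.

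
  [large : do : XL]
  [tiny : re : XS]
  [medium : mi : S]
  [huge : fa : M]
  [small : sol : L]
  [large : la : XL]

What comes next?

First size: repeats large → tiny → medium → huge → small, so large, tiny, medium, huge, small, large → tiny.
For the note, runs through the solfège scale do→ti: do, re, mi, fa, sol, la → ti.
Second size goes XL, XS, S, M, L, XL → XS (repeats XL → XS → S → M → L).
Putting it together: [tiny : ti : XS].

[tiny : ti : XS]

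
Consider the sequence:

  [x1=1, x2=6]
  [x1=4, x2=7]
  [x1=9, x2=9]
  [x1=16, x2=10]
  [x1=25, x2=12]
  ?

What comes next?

X1: perfect squares: 1², 2², 3², …; 1, 4, 9, 16, 25 → 36.
X2: alternating steps +1, +2, +1, +2, …, so 6, 7, 9, 10, 12 → 13.
So the next pair is [x1=36, x2=13].

[x1=36, x2=13]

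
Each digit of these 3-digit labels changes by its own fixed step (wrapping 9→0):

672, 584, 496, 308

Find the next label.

210

First digit goes 6, 5, 4, 3 → 2 (−1 each step, mod 10).
Second digit: 7, 8, 9, 0 → 1 (+1 each step, mod 10).
Third digit: 2, 4, 6, 8 → 0 (+2 each step, mod 10).
Combining the parts gives 210.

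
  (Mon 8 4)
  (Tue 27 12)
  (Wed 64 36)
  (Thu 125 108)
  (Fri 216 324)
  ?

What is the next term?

(Sat 343 972)

Day: Mon, Tue, Wed, Thu, Fri → Sat (runs through the weekdays Mon→Sun).
Second entry: 8, 27, 64, 125, 216 → 343 (perfect cubes: 2³, 3³, 4³, …).
Third entry goes 4, 12, 36, 108, 324 → 972 (×3 each step).
So the next term is (Sat 343 972).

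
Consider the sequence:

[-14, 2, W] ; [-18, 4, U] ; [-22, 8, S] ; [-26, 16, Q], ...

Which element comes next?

First entry: −4 each step, so -14, -18, -22, -26 → -30.
Second entry goes 2, 4, 8, 16 → 32 (×2 each step).
Letter: letters move back 2 places in the alphabet; W, U, S, Q → O.
Putting it together: [-30, 32, O].

[-30, 32, O]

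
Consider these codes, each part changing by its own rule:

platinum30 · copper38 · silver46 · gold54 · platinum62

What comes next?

Metal goes platinum, copper, silver, gold, platinum → copper (repeats platinum → copper → silver → gold).
Second component: +8 each step, so 30, 38, 46, 54, 62 → 70.
Putting it together: copper70.

copper70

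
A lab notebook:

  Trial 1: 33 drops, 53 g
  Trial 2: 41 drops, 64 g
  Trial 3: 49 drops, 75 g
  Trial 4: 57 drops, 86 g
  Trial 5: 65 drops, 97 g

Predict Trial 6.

Drops: 33, 41, 49, 57, 65 → 73 (+8 each step).
For the g, +11 each step: 53, 64, 75, 86, 97 → 108.
So the next row is 73 drops, 108 g.

73 drops, 108 g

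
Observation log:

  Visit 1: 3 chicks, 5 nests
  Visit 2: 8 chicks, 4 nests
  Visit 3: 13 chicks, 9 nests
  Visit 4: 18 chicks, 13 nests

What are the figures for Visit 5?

Chicks — +5 each step: 3, 8, 13, 18 → 23.
Nests: each term is the sum of the two before it, so 5, 4, 9, 13 → 22.
So the next line is 23 chicks, 22 nests.

23 chicks, 22 nests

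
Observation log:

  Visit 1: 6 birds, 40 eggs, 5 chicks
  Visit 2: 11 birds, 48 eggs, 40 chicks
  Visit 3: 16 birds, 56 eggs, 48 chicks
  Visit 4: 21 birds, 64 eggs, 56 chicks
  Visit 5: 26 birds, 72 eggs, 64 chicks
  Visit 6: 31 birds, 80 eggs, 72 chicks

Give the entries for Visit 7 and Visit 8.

Birds — +5 each step: 6, 11, 16, 21, 26, 31 → 36 → 41.
Eggs: 40, 48, 56, 64, 72, 80 → 88 → 96 (+8 each step).
Chicks: 5, 40, 48, 56, 64, 72 → 80 → 88 (always the previous value of the eggs).
So the next two rows are 36 birds, 88 eggs, 80 chicks and 41 birds, 96 eggs, 88 chicks.

36 birds, 88 eggs, 80 chicks; 41 birds, 96 eggs, 88 chicks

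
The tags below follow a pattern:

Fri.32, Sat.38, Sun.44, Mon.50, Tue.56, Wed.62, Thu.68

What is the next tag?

Day goes Fri, Sat, Sun, Mon, Tue, Wed, Thu → Fri (runs through the weekdays Mon→Sun).
Second component — +6 each step: 32, 38, 44, 50, 56, 62, 68 → 74.
Combining the parts gives Fri.74.

Fri.74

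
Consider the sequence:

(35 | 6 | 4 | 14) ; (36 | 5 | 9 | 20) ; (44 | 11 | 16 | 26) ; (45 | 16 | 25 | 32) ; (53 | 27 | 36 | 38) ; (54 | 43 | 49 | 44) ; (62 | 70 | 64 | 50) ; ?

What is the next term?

(63 | 113 | 81 | 56)

For the first coordinate, alternating steps +1, +8, +1, +8, …: 35, 36, 44, 45, 53, 54, 62 → 63.
Second coordinate: each term is the sum of the two before it, so 6, 5, 11, 16, 27, 43, 70 → 113.
Third coordinate: 4, 9, 16, 25, 36, 49, 64 → 81 (perfect squares: 2², 3², 4², …).
Fourth coordinate — +6 each step: 14, 20, 26, 32, 38, 44, 50 → 56.
So the next term is (63 | 113 | 81 | 56).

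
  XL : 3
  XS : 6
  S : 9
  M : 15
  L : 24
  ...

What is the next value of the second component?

39

For the size, runs through clothing sizes XS→XL: XL, XS, S, M, L → XL.
Second component: each term is the sum of the two before it; 3, 6, 9, 15, 24 → 39.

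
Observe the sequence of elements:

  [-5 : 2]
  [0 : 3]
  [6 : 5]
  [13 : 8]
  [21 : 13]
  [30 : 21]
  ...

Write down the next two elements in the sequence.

First part goes -5, 0, 6, 13, 21, 30 → 40 → 51 (differences are 5, 6, 7, … (increasing by 1 each time)).
Second part: each term is the sum of the two before it, so 2, 3, 5, 8, 13, 21 → 34 → 55.
So the next two elements are [40 : 34] and [51 : 55].

[40 : 34], [51 : 55]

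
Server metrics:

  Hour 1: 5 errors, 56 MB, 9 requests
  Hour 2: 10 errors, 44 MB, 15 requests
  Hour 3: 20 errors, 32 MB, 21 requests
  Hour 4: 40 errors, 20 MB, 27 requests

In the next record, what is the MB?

8

MB: 56, 44, 32, 20 → 8 (−12 each step).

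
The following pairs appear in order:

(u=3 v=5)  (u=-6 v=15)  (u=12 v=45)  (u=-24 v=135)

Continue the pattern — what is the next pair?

(u=48 v=405)

For the u, ×(-2) each step: 3, -6, 12, -24 → 48.
V: ×3 each step, so 5, 15, 45, 135 → 405.
So the next pair is (u=48 v=405).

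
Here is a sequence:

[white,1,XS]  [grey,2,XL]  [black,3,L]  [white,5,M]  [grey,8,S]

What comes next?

Shade: repeats white → grey → black; white, grey, black, white, grey → black.
For the second value, each term is the sum of the two before it: 1, 2, 3, 5, 8 → 13.
Size: runs backward through clothing sizes XS→XL; XS, XL, L, M, S → XS.
Putting it together: [black,13,XS].

[black,13,XS]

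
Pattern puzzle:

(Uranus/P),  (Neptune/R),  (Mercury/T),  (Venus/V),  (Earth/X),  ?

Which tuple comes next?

(Mars/Z)

Planet goes Uranus, Neptune, Mercury, Venus, Earth → Mars (runs through the planets Mercury→Neptune).
For the letter, letters move forward 2 places in the alphabet: P, R, T, V, X → Z.
Combining the parts gives (Mars/Z).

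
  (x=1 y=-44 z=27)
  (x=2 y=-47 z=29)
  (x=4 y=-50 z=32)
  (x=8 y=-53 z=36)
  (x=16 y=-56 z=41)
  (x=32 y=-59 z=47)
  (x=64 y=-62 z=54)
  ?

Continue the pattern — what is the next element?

X — ×2 each step: 1, 2, 4, 8, 16, 32, 64 → 128.
Y: -44, -47, -50, -53, -56, -59, -62 → -65 (−3 each step).
For the z, differences are 2, 3, 4, … (increasing by 1 each time): 27, 29, 32, 36, 41, 47, 54 → 62.
Putting it together: (x=128 y=-65 z=62).

(x=128 y=-65 z=62)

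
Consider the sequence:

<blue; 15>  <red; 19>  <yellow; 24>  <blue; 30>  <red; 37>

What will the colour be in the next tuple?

yellow

Colour: repeats blue → red → yellow, so blue, red, yellow, blue, red → yellow.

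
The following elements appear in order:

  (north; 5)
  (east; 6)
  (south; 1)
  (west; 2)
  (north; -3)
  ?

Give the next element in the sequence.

(east; -2)

For the direction, repeats north → east → south → west: north, east, south, west, north → east.
Second component — alternating steps +1, −5, +1, −5, …: 5, 6, 1, 2, -3 → -2.
Combining the parts gives (east; -2).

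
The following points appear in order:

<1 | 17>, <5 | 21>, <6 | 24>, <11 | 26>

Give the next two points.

First entry — each term is the sum of the two before it: 1, 5, 6, 11 → 17 → 28.
Second entry: 17, 21, 24, 26 → 27 → 27 (differences are 4, 3, 2, … (decreasing by 1 each time)).
Putting the parts together: <17 | 27> and then <28 | 27>.

<17 | 27>, <28 | 27>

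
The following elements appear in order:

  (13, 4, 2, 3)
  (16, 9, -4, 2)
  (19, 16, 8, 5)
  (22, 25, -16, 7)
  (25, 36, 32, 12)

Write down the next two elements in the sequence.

(28, 49, -64, 19), (31, 64, 128, 31)

First component: +3 each step, so 13, 16, 19, 22, 25 → 28 → 31.
Second component: perfect squares: 2², 3², 4², …, so 4, 9, 16, 25, 36 → 49 → 64.
Third component: 2, -4, 8, -16, 32 → -64 → 128 (×(-2) each step).
Fourth component: 3, 2, 5, 7, 12 → 19 → 31 (each term is the sum of the two before it).
So the next two elements are (28, 49, -64, 19) and (31, 64, 128, 31).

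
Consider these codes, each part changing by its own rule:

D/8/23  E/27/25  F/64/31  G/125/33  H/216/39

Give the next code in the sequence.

Letter: D, E, F, G, H → I (letters move forward 1 place in the alphabet).
Second component: perfect cubes: 2³, 3³, 4³, …, so 8, 27, 64, 125, 216 → 343.
Third component: alternating steps +2, +6, +2, +6, …; 23, 25, 31, 33, 39 → 41.
Combining the parts gives I/343/41.

I/343/41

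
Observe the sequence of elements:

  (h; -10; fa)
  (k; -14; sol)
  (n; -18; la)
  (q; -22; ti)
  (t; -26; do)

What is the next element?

(w; -30; re)

Letter: letters move forward 3 places in the alphabet, so h, k, n, q, t → w.
Second part goes -10, -14, -18, -22, -26 → -30 (−4 each step).
Note — runs through the solfège scale do→ti: fa, sol, la, ti, do → re.
Putting it together: (w; -30; re).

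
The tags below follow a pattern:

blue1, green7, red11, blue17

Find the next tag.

Colour: blue, green, red, blue → green (repeats blue → green → red).
Second component: 1, 7, 11, 17 → 21 (alternating steps +6, +4, +6, +4, …).
So the next tag is green21.

green21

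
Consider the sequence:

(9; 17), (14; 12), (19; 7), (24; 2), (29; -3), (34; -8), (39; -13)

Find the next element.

First slot: +5 each step; 9, 14, 19, 24, 29, 34, 39 → 44.
Second slot: 17, 12, 7, 2, -3, -8, -13 → -18 (together with the first slot always sums to 26).
So the next element is (44; -18).

(44; -18)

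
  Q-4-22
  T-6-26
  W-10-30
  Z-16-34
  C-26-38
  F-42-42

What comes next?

Letter — letters move forward 3 places in the alphabet, wrapping Z→A: Q, T, W, Z, C, F → I.
Second component: 4, 6, 10, 16, 26, 42 → 68 (each term is the sum of the two before it).
For the third component, +4 each step: 22, 26, 30, 34, 38, 42 → 46.
Combining the parts gives I-68-46.

I-68-46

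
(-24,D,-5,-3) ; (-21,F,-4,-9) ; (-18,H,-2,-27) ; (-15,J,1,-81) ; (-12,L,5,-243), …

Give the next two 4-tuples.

First value: +3 each step; -24, -21, -18, -15, -12 → -9 → -6.
For the letter, letters move forward 2 places in the alphabet: D, F, H, J, L → N → P.
Third value goes -5, -4, -2, 1, 5 → 10 → 16 (differences are 1, 2, 3, … (increasing by 1 each time)).
Fourth value: ×3 each step, so -3, -9, -27, -81, -243 → -729 → -2187.
Putting the parts together: (-9,N,10,-729) and then (-6,P,16,-2187).

(-9,N,10,-729), (-6,P,16,-2187)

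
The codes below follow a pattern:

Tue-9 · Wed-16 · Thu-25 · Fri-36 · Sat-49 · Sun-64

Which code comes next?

Day: runs through the weekdays Mon→Sun, so Tue, Wed, Thu, Fri, Sat, Sun → Mon.
Second component: 9, 16, 25, 36, 49, 64 → 81 (perfect squares: 3², 4², 5², …).
So the next code is Mon-81.

Mon-81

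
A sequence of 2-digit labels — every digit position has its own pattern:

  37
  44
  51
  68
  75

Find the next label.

First digit: +1 each step, mod 10; 3, 4, 5, 6, 7 → 8.
Second digit goes 7, 4, 1, 8, 5 → 2 (−3 each step, mod 10).
Putting it together: 82.

82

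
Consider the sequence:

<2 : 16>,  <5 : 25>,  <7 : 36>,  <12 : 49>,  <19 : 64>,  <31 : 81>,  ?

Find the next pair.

<50 : 100>

For the first part, each term is the sum of the two before it: 2, 5, 7, 12, 19, 31 → 50.
Second part: perfect squares: 4², 5², 6², …; 16, 25, 36, 49, 64, 81 → 100.
Combining the parts gives <50 : 100>.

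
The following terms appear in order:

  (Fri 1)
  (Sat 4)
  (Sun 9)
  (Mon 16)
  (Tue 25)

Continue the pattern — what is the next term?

Day goes Fri, Sat, Sun, Mon, Tue → Wed (runs through the weekdays Mon→Sun).
Second value goes 1, 4, 9, 16, 25 → 36 (perfect squares: 1², 2², 3², …).
Combining the parts gives (Wed 36).

(Wed 36)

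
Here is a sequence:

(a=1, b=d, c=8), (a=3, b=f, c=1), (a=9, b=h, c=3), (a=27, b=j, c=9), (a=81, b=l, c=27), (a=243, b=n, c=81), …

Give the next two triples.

(a=729, b=p, c=243), (a=2187, b=r, c=729)

A — ×3 each step: 1, 3, 9, 27, 81, 243 → 729 → 2187.
B — letters move forward 2 places in the alphabet: d, f, h, j, l, n → p → r.
C: always the previous value of the a; 8, 1, 3, 9, 27, 81 → 243 → 729.
So the next two triples are (a=729, b=p, c=243) and (a=2187, b=r, c=729).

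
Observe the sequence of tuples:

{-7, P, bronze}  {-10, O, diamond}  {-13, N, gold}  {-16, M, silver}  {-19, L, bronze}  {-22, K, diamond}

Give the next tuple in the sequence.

{-25, J, gold}

First value goes -7, -10, -13, -16, -19, -22 → -25 (−3 each step).
Letter: letters move back 1 place in the alphabet, so P, O, N, M, L, K → J.
Rank: repeats bronze → diamond → gold → silver; bronze, diamond, gold, silver, bronze, diamond → gold.
Putting it together: {-25, J, gold}.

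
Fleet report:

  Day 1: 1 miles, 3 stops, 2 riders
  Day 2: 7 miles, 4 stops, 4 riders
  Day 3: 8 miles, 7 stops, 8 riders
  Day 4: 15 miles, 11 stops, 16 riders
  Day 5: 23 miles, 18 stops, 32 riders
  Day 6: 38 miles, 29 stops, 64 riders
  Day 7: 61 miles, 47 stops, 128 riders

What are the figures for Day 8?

Miles goes 1, 7, 8, 15, 23, 38, 61 → 99 (each term is the sum of the two before it).
Stops — each term is the sum of the two before it: 3, 4, 7, 11, 18, 29, 47 → 76.
Riders goes 2, 4, 8, 16, 32, 64, 128 → 256 (×2 each step).
Putting it together: 99 miles, 76 stops, 256 riders.

99 miles, 76 stops, 256 riders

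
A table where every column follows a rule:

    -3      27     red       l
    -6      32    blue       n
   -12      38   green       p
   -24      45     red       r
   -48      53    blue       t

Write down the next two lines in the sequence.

First component: -3, -6, -12, -24, -48 → -96 → -192 (×2 each step).
Second component goes 27, 32, 38, 45, 53 → 62 → 72 (differences are 5, 6, 7, … (increasing by 1 each time)).
For the colour, repeats red → blue → green: red, blue, green, red, blue → green → red.
For the letter, letters move forward 2 places in the alphabet: l, n, p, r, t → v → x.
Putting the parts together: -96  62  green  v and then -192  72  red  x.

-96  62  green  v; -192  72  red  x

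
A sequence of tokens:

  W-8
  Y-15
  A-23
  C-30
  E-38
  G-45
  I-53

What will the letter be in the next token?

K

Letter goes W, Y, A, C, E, G, I → K (letters move forward 2 places in the alphabet, wrapping Z→A).
Second component: 8, 15, 23, 30, 38, 45, 53 → 60 (alternating steps +7, +8, +7, +8, …).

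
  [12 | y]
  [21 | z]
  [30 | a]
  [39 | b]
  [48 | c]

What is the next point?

[57 | d]

First component: +9 each step, so 12, 21, 30, 39, 48 → 57.
Letter goes y, z, a, b, c → d (letters move forward 1 place in the alphabet, wrapping Z→A).
Putting it together: [57 | d].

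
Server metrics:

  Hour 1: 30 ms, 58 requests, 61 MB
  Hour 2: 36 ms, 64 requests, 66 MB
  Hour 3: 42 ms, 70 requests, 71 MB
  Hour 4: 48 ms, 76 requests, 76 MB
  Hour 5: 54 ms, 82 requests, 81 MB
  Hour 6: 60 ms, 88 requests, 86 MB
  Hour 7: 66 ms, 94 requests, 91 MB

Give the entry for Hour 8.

72 ms, 100 requests, 96 MB

Ms: +6 each step; 30, 36, 42, 48, 54, 60, 66 → 72.
Requests: +6 each step, so 58, 64, 70, 76, 82, 88, 94 → 100.
MB: 61, 66, 71, 76, 81, 86, 91 → 96 (+5 each step).
Putting it together: 72 ms, 100 requests, 96 MB.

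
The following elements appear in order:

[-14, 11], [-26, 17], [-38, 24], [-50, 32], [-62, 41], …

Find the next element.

[-74, 51]

First slot — −12 each step: -14, -26, -38, -50, -62 → -74.
For the second slot, differences are 6, 7, 8, … (increasing by 1 each time): 11, 17, 24, 32, 41 → 51.
Putting it together: [-74, 51].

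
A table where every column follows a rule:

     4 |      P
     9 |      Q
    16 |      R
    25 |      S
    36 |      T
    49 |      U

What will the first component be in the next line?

64

First component: 4, 9, 16, 25, 36, 49 → 64 (perfect squares: 2², 3², 4², …).
Letter: letters move forward 1 place in the alphabet, so P, Q, R, S, T, U → V.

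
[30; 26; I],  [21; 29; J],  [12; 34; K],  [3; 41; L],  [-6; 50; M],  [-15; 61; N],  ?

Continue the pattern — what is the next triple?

[-24; 74; O]

First coordinate: 30, 21, 12, 3, -6, -15 → -24 (−9 each step).
Second coordinate — differences are 3, 5, 7, … (increasing by 2 each time): 26, 29, 34, 41, 50, 61 → 74.
Letter: letters move forward 1 place in the alphabet; I, J, K, L, M, N → O.
Combining the parts gives [-24; 74; O].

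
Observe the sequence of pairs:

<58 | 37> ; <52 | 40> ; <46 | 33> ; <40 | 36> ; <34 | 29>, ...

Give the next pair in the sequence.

For the first part, −6 each step: 58, 52, 46, 40, 34 → 28.
For the second part, alternating steps +3, −7, +3, −7, …: 37, 40, 33, 36, 29 → 32.
Putting it together: <28 | 32>.

<28 | 32>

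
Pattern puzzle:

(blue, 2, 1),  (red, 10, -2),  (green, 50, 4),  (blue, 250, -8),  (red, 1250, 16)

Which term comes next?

(green, 6250, -32)

Colour: repeats blue → red → green, so blue, red, green, blue, red → green.
Second component goes 2, 10, 50, 250, 1250 → 6250 (×5 each step).
For the third component, ×(-2) each step: 1, -2, 4, -8, 16 → -32.
Putting it together: (green, 6250, -32).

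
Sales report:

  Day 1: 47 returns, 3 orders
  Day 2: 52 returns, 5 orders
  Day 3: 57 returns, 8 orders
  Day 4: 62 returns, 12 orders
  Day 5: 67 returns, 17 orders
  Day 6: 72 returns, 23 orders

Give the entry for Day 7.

Returns: +5 each step; 47, 52, 57, 62, 67, 72 → 77.
Orders — differences are 2, 3, 4, … (increasing by 1 each time): 3, 5, 8, 12, 17, 23 → 30.
Putting it together: 77 returns, 30 orders.

77 returns, 30 orders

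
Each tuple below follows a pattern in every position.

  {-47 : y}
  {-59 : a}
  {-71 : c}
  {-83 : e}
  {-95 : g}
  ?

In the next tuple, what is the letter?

Letter: y, a, c, e, g → i (letters move forward 2 places in the alphabet, wrapping Z→A).

i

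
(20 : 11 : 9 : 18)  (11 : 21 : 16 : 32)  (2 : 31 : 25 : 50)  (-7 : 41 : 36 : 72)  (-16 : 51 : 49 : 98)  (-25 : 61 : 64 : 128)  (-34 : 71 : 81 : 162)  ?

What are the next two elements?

First slot: 20, 11, 2, -7, -16, -25, -34 → -43 → -52 (−9 each step).
Second slot goes 11, 21, 31, 41, 51, 61, 71 → 81 → 91 (+10 each step).
Third slot: 9, 16, 25, 36, 49, 64, 81 → 100 → 121 (perfect squares: 3², 4², 5², …).
Fourth slot: 18, 32, 50, 72, 98, 128, 162 → 200 → 242 (always 2 × the third slot).
So the next two elements are (-43 : 81 : 100 : 200) and (-52 : 91 : 121 : 242).

(-43 : 81 : 100 : 200), (-52 : 91 : 121 : 242)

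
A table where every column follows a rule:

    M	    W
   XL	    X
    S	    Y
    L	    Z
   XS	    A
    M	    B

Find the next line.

XL  C

For the size, repeats M → XL → S → L → XS: M, XL, S, L, XS, M → XL.
For the letter, letters move forward 1 place in the alphabet, wrapping Z→A: W, X, Y, Z, A, B → C.
Combining the parts gives XL  C.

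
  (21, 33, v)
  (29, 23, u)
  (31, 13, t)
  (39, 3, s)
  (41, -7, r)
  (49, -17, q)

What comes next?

(51, -27, p)

First value: alternating steps +8, +2, +8, +2, …, so 21, 29, 31, 39, 41, 49 → 51.
Second value: −10 each step, so 33, 23, 13, 3, -7, -17 → -27.
For the letter, letters move back 1 place in the alphabet: v, u, t, s, r, q → p.
Combining the parts gives (51, -27, p).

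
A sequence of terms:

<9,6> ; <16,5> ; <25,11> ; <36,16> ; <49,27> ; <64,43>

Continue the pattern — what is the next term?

First part: perfect squares: 3², 4², 5², …, so 9, 16, 25, 36, 49, 64 → 81.
Second part: each term is the sum of the two before it, so 6, 5, 11, 16, 27, 43 → 70.
Combining the parts gives <81,70>.

<81,70>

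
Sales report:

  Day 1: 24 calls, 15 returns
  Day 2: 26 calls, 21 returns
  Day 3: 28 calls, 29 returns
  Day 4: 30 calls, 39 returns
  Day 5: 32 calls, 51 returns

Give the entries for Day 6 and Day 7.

34 calls, 65 returns; 36 calls, 81 returns

For the calls, +2 each step: 24, 26, 28, 30, 32 → 34 → 36.
Returns: 15, 21, 29, 39, 51 → 65 → 81 (differences are 6, 8, 10, … (increasing by 2 each time)).
Putting the parts together: 34 calls, 65 returns and then 36 calls, 81 returns.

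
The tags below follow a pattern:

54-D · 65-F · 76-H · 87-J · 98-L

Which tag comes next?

First component: +11 each step, so 54, 65, 76, 87, 98 → 109.
Letter: letters move forward 2 places in the alphabet; D, F, H, J, L → N.
Combining the parts gives 109-N.

109-N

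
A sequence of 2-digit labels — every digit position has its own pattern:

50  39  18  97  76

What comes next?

55

First digit: −2 each step, mod 10; 5, 3, 1, 9, 7 → 5.
For the second digit, −1 each step, mod 10: 0, 9, 8, 7, 6 → 5.
Combining the parts gives 55.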